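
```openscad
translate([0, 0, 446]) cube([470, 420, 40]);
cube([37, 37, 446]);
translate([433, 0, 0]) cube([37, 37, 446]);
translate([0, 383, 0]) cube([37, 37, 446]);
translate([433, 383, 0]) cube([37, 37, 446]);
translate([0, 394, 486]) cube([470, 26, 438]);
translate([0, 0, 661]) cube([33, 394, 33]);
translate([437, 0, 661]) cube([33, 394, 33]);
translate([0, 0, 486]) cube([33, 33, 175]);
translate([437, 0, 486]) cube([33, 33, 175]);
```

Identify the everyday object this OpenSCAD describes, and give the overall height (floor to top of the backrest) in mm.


A chair. The overall height is 924 mm.

A slab on four corner posts with a tall panel at the back — a chair. The seat slab sits at z = 446 with thickness 40, and the 438 mm backrest starts at the seat top, so the overall height is 446 + 40 + 438 = 924 mm.


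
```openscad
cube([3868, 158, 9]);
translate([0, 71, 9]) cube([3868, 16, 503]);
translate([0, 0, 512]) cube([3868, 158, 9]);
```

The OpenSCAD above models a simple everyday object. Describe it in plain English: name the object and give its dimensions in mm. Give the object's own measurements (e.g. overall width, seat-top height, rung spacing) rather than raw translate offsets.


An I-beam lying along x, 3868 mm long. Overall section height 521 mm. Two flanges 158 mm wide (y) and 9 mm thick, one on the floor and one at the top; a web 16 mm thick runs between them, centred on the flange width.


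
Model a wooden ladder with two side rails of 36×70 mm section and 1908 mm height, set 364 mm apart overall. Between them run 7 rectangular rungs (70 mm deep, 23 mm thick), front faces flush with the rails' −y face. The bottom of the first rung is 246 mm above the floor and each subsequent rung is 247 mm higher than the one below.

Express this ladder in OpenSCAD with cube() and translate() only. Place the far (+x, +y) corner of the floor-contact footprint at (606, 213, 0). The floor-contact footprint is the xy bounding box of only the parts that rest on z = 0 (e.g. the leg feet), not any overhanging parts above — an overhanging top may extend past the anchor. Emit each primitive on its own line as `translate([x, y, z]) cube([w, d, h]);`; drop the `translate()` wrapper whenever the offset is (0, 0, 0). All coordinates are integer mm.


// rung span = 364 - 2*36 = 292
// rung[k] z = 246 + k*247
translate([242, 143, 0]) cube([36, 70, 1908]);
translate([570, 143, 0]) cube([36, 70, 1908]);
translate([278, 143, 246]) cube([292, 70, 23]);
translate([278, 143, 493]) cube([292, 70, 23]);
translate([278, 143, 740]) cube([292, 70, 23]);
translate([278, 143, 987]) cube([292, 70, 23]);
translate([278, 143, 1234]) cube([292, 70, 23]);
translate([278, 143, 1481]) cube([292, 70, 23]);
translate([278, 143, 1728]) cube([292, 70, 23]);


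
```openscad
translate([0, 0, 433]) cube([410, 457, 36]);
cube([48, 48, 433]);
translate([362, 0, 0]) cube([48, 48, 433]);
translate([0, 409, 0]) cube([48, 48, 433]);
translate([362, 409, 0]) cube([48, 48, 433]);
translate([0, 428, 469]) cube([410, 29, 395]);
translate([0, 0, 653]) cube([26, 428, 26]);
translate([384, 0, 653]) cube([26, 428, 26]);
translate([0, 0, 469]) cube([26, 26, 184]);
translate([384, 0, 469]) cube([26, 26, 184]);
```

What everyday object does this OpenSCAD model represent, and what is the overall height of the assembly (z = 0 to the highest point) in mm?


A chair. The overall height is 864 mm.

A slab on four corner posts with a tall panel at the back — a chair. The seat slab sits at z = 433 with thickness 36, and the 395 mm backrest starts at the seat top, so the overall height is 433 + 36 + 395 = 864 mm.


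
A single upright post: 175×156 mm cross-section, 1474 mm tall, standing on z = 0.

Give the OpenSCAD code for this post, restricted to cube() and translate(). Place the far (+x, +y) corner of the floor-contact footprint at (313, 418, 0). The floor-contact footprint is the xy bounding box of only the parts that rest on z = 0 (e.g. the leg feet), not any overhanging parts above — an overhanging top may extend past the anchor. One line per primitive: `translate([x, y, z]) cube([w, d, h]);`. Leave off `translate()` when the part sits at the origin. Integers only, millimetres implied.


translate([138, 262, 0]) cube([175, 156, 1474]);


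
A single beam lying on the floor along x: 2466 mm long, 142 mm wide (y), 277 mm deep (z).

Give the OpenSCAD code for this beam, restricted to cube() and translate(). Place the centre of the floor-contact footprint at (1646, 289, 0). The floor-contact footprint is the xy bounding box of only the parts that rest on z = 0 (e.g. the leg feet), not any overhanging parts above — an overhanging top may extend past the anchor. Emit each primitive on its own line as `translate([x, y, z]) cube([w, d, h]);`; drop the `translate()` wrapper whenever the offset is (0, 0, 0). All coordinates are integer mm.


translate([413, 218, 0]) cube([2466, 142, 277]);


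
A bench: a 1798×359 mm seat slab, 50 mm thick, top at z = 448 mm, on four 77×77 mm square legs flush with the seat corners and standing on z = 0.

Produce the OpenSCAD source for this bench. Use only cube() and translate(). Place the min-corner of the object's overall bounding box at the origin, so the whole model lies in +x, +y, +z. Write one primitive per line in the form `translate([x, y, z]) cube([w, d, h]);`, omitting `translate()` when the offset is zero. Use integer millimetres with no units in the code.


translate([0, 0, 398]) cube([1798, 359, 50]);
cube([77, 77, 398]);
translate([0, 282, 0]) cube([77, 77, 398]);
translate([1721, 0, 0]) cube([77, 77, 398]);
translate([1721, 282, 0]) cube([77, 77, 398]);


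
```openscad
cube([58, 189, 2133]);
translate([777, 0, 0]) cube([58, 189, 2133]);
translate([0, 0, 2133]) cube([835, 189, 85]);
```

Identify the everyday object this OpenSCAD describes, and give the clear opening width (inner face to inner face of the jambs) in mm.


A door frame. The clear opening width is 719 mm.

Two 2133 mm tall posts with a header on top — a door frame. The left jamb is 58 mm wide at x = 0; the right jamb starts at x = 777. The clear opening is 777 − 58 = 719 mm.


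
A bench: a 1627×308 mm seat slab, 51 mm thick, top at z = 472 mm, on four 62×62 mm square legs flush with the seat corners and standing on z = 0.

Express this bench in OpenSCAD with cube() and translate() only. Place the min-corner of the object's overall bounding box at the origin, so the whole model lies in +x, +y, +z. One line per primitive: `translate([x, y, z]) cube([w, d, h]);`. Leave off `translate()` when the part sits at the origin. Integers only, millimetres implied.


translate([0, 0, 421]) cube([1627, 308, 51]);
cube([62, 62, 421]);
translate([0, 246, 0]) cube([62, 62, 421]);
translate([1565, 0, 0]) cube([62, 62, 421]);
translate([1565, 246, 0]) cube([62, 62, 421]);


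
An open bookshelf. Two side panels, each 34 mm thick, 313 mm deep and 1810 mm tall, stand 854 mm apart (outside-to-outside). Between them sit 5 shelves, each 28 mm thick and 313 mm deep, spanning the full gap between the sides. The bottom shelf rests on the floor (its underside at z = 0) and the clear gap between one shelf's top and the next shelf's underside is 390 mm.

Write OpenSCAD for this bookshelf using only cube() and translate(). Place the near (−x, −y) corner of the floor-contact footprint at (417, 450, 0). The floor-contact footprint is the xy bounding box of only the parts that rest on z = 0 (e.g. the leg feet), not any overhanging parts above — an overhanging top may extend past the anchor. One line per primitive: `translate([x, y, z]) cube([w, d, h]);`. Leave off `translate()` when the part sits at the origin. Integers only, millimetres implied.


translate([417, 450, 0]) cube([34, 313, 1810]);
translate([1237, 450, 0]) cube([34, 313, 1810]);
translate([451, 450, 0]) cube([786, 313, 28]);
translate([451, 450, 418]) cube([786, 313, 28]);
translate([451, 450, 836]) cube([786, 313, 28]);
translate([451, 450, 1254]) cube([786, 313, 28]);
translate([451, 450, 1672]) cube([786, 313, 28]);


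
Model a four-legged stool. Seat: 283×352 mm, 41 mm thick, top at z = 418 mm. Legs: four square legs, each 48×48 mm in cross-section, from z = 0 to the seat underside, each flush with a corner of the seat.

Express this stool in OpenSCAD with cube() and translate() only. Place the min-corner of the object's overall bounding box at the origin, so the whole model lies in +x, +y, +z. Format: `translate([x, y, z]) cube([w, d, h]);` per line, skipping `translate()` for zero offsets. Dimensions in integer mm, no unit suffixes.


translate([0, 0, 377]) cube([283, 352, 41]);
cube([48, 48, 377]);
translate([235, 0, 0]) cube([48, 48, 377]);
translate([0, 304, 0]) cube([48, 48, 377]);
translate([235, 304, 0]) cube([48, 48, 377]);


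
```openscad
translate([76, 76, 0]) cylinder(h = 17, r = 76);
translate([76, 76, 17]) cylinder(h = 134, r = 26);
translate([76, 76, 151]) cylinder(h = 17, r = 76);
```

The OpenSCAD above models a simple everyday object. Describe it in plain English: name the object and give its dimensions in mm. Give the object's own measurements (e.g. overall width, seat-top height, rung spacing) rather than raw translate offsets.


A spool: two coaxial disc flanges of radius 76 mm and thickness 17 mm, joined by a core cylinder of radius 26 mm and height 134 mm. The lower flange rests on z = 0 and the three cylinders share a vertical axis.


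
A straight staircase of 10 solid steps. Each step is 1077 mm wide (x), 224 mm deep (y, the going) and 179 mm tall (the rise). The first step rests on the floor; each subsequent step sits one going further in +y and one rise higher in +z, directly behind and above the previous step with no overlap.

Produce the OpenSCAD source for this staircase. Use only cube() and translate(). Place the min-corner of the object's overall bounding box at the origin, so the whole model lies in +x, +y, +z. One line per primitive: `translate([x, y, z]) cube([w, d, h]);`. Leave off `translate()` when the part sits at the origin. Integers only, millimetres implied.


cube([1077, 224, 179]);
translate([0, 224, 179]) cube([1077, 224, 179]);
translate([0, 448, 358]) cube([1077, 224, 179]);
translate([0, 672, 537]) cube([1077, 224, 179]);
translate([0, 896, 716]) cube([1077, 224, 179]);
translate([0, 1120, 895]) cube([1077, 224, 179]);
translate([0, 1344, 1074]) cube([1077, 224, 179]);
translate([0, 1568, 1253]) cube([1077, 224, 179]);
translate([0, 1792, 1432]) cube([1077, 224, 179]);
translate([0, 2016, 1611]) cube([1077, 224, 179]);


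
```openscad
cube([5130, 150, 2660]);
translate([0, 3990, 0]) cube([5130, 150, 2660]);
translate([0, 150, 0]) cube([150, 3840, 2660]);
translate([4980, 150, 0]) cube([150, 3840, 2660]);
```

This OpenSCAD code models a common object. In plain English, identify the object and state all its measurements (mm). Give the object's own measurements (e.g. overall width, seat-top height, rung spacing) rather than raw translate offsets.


The wall frame of a small rectangular building: four walls, each 2660 mm tall and 150 mm thick, enclosing a footprint 5130 mm (x) by 4140 mm (y) outside-to-outside, with no floor or roof. The front and back walls (the −y and +y sides) span the full width; the two side walls fit between them.


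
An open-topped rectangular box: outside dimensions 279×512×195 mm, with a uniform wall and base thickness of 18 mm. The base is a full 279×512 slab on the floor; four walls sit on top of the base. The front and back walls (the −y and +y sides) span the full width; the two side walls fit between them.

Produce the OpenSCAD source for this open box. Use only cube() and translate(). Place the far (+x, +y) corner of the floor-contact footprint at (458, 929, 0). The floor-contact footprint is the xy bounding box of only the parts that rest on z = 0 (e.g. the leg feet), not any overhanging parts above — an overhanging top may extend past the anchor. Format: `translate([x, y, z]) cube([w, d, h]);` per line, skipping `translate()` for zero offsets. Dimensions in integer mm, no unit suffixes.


translate([179, 417, 0]) cube([279, 512, 18]);
translate([179, 417, 18]) cube([279, 18, 177]);
translate([179, 911, 18]) cube([279, 18, 177]);
translate([179, 435, 18]) cube([18, 476, 177]);
translate([440, 435, 18]) cube([18, 476, 177]);


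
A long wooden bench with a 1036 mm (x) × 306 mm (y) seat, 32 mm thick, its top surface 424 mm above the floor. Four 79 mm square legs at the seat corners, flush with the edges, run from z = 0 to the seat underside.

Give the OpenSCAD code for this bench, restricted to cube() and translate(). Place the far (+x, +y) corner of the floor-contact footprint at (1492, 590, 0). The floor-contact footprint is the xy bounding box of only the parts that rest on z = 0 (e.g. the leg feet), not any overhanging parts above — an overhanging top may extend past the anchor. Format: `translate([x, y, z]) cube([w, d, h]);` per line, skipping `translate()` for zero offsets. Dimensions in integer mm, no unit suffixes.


translate([456, 284, 392]) cube([1036, 306, 32]);
translate([456, 284, 0]) cube([79, 79, 392]);
translate([456, 511, 0]) cube([79, 79, 392]);
translate([1413, 284, 0]) cube([79, 79, 392]);
translate([1413, 511, 0]) cube([79, 79, 392]);


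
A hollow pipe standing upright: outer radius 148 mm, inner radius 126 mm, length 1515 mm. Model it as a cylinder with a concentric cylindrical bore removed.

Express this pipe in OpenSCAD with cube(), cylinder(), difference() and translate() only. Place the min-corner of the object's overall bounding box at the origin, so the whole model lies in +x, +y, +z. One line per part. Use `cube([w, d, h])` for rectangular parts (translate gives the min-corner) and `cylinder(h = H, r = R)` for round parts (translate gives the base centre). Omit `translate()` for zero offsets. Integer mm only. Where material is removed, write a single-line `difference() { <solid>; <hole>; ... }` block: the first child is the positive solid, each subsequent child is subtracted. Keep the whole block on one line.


difference() { translate([148, 148, 0]) cylinder(h = 1515, r = 148); translate([148, 148, 0]) cylinder(h = 1515, r = 126); }


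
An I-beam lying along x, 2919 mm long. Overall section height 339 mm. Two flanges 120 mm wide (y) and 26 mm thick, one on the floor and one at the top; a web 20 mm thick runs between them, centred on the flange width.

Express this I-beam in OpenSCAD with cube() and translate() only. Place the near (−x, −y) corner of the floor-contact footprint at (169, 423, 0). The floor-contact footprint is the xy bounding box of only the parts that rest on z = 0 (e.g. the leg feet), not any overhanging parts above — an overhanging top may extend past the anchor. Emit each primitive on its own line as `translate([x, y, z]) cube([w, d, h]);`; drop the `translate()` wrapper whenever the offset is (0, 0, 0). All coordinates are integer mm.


translate([169, 423, 0]) cube([2919, 120, 26]);
translate([169, 473, 26]) cube([2919, 20, 287]);
translate([169, 423, 313]) cube([2919, 120, 26]);


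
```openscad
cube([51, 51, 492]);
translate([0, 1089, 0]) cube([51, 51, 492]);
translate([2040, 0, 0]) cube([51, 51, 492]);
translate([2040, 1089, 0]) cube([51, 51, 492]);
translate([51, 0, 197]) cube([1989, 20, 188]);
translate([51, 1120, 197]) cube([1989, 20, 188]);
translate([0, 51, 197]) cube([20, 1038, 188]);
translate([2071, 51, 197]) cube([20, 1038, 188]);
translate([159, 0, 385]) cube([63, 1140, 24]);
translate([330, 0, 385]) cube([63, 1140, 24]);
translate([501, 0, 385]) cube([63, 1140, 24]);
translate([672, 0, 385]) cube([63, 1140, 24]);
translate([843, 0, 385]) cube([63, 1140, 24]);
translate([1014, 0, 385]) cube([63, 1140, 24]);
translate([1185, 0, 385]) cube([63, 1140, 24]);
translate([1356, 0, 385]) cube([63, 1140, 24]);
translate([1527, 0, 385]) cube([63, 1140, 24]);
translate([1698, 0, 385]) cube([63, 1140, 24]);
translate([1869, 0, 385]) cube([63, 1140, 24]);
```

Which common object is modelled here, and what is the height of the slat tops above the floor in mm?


A bed frame. The slat-top height is 409 mm.

Four posts, four rails, and a row of slats — a bed frame. Slats sit on the rails at z = 197 + 188 = 385; with slat thickness 24, the top is 409 mm.


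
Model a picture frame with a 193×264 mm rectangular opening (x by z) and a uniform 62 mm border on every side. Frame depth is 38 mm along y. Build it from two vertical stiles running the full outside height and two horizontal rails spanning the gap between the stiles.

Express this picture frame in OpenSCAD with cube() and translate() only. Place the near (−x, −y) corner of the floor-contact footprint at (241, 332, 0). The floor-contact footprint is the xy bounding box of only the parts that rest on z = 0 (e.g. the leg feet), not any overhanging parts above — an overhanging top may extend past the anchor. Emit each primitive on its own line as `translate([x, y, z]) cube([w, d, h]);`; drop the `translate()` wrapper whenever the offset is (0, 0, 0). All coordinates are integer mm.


translate([241, 332, 0]) cube([62, 38, 388]);
translate([496, 332, 0]) cube([62, 38, 388]);
translate([303, 332, 0]) cube([193, 38, 62]);
translate([303, 332, 326]) cube([193, 38, 62]);


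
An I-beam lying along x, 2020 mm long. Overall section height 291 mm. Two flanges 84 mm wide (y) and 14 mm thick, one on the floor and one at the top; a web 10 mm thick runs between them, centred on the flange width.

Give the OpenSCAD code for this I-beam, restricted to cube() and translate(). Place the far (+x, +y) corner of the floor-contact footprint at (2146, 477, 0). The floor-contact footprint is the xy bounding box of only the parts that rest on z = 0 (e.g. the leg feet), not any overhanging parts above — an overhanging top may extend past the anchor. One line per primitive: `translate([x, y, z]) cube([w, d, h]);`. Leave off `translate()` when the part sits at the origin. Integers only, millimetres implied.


translate([126, 393, 0]) cube([2020, 84, 14]);
translate([126, 430, 14]) cube([2020, 10, 263]);
translate([126, 393, 277]) cube([2020, 84, 14]);


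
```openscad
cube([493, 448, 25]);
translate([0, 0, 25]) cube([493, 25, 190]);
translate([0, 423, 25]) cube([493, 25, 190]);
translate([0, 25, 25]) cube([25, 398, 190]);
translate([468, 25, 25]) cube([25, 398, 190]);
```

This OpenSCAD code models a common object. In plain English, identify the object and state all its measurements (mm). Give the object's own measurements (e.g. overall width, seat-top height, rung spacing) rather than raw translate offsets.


An open-topped rectangular box: outside dimensions 493×448×215 mm, with a uniform wall and base thickness of 25 mm. The base is a full 493×448 slab on the floor; four walls sit on top of the base. The front and back walls (the −y and +y sides) span the full width; the two side walls fit between them.


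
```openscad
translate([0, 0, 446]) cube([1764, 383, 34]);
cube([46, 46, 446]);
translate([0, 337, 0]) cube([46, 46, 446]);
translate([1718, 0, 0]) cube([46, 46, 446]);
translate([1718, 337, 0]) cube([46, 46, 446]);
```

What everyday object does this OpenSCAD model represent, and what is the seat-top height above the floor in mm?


A bench. The seat-top height is 480 mm.

A long slab on four corner posts — a bench. The slab sits at z = 446 with thickness 34, so the top is 446 + 34 = 480 mm.


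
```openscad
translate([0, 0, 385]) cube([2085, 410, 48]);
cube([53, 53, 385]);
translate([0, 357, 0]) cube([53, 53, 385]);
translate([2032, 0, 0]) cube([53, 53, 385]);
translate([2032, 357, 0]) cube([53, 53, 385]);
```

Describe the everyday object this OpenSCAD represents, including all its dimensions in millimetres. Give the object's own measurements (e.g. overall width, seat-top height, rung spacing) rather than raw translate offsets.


A bench: a 2085×410 mm seat slab, 48 mm thick, top at z = 433 mm, on four 53×53 mm square legs flush with the seat corners and standing on z = 0.


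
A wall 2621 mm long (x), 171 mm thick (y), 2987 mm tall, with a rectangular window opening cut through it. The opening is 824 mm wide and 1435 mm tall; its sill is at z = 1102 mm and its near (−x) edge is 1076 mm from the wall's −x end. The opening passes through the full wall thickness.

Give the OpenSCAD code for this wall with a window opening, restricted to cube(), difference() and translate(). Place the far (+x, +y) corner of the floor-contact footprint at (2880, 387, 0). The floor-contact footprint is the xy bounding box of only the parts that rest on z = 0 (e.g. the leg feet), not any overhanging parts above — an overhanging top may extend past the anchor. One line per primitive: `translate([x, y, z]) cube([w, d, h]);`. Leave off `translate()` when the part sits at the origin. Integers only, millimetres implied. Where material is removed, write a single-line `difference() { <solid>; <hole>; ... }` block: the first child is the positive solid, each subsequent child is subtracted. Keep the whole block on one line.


difference() { translate([259, 216, 0]) cube([2621, 171, 2987]); translate([1335, 216, 1102]) cube([824, 171, 1435]); }


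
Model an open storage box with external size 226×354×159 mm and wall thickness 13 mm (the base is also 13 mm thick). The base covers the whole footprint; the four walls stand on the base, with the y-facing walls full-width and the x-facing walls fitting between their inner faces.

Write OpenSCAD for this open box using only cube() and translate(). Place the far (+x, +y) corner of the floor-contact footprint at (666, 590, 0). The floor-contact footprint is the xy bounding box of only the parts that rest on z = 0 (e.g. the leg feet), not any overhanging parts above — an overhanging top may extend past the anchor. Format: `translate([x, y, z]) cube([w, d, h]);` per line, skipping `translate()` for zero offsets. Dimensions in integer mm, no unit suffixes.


translate([440, 236, 0]) cube([226, 354, 13]);
translate([440, 236, 13]) cube([226, 13, 146]);
translate([440, 577, 13]) cube([226, 13, 146]);
translate([440, 249, 13]) cube([13, 328, 146]);
translate([653, 249, 13]) cube([13, 328, 146]);


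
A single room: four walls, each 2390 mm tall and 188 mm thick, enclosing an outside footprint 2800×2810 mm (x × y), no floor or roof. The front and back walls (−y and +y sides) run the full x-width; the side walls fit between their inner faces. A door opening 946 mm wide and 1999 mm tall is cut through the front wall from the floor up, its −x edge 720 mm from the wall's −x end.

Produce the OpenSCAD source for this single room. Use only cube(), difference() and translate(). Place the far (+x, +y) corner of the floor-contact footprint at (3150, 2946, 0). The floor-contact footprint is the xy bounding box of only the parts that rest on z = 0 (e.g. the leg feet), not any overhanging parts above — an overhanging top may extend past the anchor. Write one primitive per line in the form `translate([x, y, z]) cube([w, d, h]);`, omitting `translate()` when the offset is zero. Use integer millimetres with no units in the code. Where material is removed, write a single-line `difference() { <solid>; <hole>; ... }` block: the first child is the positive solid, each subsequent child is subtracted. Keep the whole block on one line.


difference() { translate([350, 136, 0]) cube([2800, 188, 2390]); translate([1070, 136, 0]) cube([946, 188, 1999]); }
translate([350, 2758, 0]) cube([2800, 188, 2390]);
translate([350, 324, 0]) cube([188, 2434, 2390]);
translate([2962, 324, 0]) cube([188, 2434, 2390]);


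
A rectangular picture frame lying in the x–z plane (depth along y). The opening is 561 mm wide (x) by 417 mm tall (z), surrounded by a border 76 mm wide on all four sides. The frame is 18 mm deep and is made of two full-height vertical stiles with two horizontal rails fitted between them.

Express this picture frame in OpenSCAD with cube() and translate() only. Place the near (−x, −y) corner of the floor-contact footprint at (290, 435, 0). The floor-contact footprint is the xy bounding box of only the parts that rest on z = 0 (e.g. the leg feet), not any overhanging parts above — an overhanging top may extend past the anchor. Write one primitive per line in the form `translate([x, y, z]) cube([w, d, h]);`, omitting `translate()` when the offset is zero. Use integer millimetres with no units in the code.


translate([290, 435, 0]) cube([76, 18, 569]);
translate([927, 435, 0]) cube([76, 18, 569]);
translate([366, 435, 0]) cube([561, 18, 76]);
translate([366, 435, 493]) cube([561, 18, 76]);


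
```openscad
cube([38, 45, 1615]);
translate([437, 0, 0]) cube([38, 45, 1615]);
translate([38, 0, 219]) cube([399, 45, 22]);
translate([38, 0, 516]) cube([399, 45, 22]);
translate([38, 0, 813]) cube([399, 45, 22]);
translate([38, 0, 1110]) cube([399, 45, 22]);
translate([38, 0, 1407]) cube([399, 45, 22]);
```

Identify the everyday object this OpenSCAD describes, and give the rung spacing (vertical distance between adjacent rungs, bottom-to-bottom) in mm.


A ladder. The rung spacing is 297 mm.

Two tall 38×45 posts with 5 short bars between them — a ladder. Adjacent rungs sit at z = 219 and z = 516, so the spacing is 516 − 219 = 297 mm.


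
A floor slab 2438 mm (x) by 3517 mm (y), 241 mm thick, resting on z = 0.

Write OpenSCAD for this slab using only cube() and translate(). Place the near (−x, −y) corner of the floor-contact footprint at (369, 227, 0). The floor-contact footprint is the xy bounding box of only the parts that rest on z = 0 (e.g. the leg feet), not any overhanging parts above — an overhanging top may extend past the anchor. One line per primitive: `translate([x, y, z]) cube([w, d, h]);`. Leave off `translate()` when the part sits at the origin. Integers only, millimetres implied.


translate([369, 227, 0]) cube([2438, 3517, 241]);


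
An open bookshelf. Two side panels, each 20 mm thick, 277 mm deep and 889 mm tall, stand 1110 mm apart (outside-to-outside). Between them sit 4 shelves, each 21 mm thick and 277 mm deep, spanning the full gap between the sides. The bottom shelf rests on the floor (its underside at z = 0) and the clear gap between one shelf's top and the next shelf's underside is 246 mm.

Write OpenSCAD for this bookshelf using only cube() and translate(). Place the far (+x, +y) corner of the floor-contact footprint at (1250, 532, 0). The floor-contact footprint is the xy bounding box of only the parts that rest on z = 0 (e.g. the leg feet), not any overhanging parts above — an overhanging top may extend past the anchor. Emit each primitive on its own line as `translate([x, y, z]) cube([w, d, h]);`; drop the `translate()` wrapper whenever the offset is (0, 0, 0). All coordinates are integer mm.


translate([140, 255, 0]) cube([20, 277, 889]);
translate([1230, 255, 0]) cube([20, 277, 889]);
translate([160, 255, 0]) cube([1070, 277, 21]);
translate([160, 255, 267]) cube([1070, 277, 21]);
translate([160, 255, 534]) cube([1070, 277, 21]);
translate([160, 255, 801]) cube([1070, 277, 21]);


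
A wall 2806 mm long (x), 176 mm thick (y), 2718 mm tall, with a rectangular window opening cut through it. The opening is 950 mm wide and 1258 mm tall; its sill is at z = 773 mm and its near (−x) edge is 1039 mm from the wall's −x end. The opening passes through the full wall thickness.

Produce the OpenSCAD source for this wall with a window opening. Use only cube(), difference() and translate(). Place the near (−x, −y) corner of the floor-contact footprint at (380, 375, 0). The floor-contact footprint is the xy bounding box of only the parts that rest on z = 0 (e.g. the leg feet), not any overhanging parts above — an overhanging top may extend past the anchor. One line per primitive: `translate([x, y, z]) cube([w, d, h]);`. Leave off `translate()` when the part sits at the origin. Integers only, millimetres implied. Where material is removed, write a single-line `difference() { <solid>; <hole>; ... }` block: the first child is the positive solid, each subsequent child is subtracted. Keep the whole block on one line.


difference() { translate([380, 375, 0]) cube([2806, 176, 2718]); translate([1419, 375, 773]) cube([950, 176, 1258]); }


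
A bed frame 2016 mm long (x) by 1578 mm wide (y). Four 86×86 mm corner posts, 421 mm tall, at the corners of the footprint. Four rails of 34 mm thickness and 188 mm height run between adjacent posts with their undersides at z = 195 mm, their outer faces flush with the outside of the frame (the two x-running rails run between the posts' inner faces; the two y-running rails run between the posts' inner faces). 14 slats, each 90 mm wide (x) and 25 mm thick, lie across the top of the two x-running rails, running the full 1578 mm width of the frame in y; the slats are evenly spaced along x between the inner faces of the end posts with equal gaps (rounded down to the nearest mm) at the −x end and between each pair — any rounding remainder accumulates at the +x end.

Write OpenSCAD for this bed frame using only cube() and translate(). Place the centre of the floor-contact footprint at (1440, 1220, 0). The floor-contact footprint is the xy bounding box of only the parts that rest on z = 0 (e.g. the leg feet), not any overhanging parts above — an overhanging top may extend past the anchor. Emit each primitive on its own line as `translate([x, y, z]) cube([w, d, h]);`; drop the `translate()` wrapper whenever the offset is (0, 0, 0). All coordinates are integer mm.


// slat z = rail_z + rail_h = 195 + 188 = 383
// slat gap = ⌊(1844 − 14·90) / 15⌋ = 38
translate([432, 431, 0]) cube([86, 86, 421]);
translate([432, 1923, 0]) cube([86, 86, 421]);
translate([2362, 431, 0]) cube([86, 86, 421]);
translate([2362, 1923, 0]) cube([86, 86, 421]);
translate([518, 431, 195]) cube([1844, 34, 188]);
translate([518, 1975, 195]) cube([1844, 34, 188]);
translate([432, 517, 195]) cube([34, 1406, 188]);
translate([2414, 517, 195]) cube([34, 1406, 188]);
translate([556, 431, 383]) cube([90, 1578, 25]);
translate([684, 431, 383]) cube([90, 1578, 25]);
translate([812, 431, 383]) cube([90, 1578, 25]);
translate([940, 431, 383]) cube([90, 1578, 25]);
translate([1068, 431, 383]) cube([90, 1578, 25]);
translate([1196, 431, 383]) cube([90, 1578, 25]);
translate([1324, 431, 383]) cube([90, 1578, 25]);
translate([1452, 431, 383]) cube([90, 1578, 25]);
translate([1580, 431, 383]) cube([90, 1578, 25]);
translate([1708, 431, 383]) cube([90, 1578, 25]);
translate([1836, 431, 383]) cube([90, 1578, 25]);
translate([1964, 431, 383]) cube([90, 1578, 25]);
translate([2092, 431, 383]) cube([90, 1578, 25]);
translate([2220, 431, 383]) cube([90, 1578, 25]);


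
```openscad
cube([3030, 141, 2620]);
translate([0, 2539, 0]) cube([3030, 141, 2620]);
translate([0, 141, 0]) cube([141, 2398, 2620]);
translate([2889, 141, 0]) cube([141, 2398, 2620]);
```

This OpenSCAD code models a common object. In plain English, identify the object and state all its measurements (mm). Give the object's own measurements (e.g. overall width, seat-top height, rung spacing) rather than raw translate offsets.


The wall frame of a small rectangular building: four walls, each 2620 mm tall and 141 mm thick, enclosing a footprint 3030 mm (x) by 2680 mm (y) outside-to-outside, with no floor or roof. The front and back walls (the −y and +y sides) span the full width; the two side walls fit between them.


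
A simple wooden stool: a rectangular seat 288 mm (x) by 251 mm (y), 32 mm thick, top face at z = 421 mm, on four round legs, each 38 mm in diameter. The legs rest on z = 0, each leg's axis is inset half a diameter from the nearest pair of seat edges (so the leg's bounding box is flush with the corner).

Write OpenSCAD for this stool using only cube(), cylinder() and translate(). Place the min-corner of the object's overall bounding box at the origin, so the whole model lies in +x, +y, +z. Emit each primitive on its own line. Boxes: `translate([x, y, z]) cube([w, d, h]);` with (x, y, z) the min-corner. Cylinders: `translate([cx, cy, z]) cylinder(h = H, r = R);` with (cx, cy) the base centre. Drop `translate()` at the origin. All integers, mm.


// leg_h = 421 - 32 = 389
translate([0, 0, 389]) cube([288, 251, 32]);
translate([19, 19, 0]) cylinder(h = 389, r = 19);
translate([269, 19, 0]) cylinder(h = 389, r = 19);
translate([19, 232, 0]) cylinder(h = 389, r = 19);
translate([269, 232, 0]) cylinder(h = 389, r = 19);


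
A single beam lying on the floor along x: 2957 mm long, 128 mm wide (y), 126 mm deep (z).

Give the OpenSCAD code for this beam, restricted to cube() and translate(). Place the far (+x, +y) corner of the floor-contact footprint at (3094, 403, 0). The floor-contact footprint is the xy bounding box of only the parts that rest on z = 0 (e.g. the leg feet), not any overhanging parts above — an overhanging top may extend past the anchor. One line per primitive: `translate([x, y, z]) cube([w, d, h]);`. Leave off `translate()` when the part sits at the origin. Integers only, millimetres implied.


translate([137, 275, 0]) cube([2957, 128, 126]);


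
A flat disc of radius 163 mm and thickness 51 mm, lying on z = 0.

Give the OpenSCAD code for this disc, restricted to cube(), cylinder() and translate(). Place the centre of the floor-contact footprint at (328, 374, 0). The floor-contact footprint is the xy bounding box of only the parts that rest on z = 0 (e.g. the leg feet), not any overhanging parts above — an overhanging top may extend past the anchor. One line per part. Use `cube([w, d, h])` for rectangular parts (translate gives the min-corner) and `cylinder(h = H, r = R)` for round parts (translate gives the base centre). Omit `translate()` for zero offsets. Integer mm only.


translate([328, 374, 0]) cylinder(h = 51, r = 163);


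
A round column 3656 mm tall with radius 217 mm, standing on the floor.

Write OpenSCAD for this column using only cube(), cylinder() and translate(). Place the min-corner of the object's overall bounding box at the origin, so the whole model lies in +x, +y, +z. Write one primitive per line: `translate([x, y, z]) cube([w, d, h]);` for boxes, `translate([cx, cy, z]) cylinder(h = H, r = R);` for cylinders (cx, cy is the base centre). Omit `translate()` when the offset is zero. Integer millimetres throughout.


translate([217, 217, 0]) cylinder(h = 3656, r = 217);


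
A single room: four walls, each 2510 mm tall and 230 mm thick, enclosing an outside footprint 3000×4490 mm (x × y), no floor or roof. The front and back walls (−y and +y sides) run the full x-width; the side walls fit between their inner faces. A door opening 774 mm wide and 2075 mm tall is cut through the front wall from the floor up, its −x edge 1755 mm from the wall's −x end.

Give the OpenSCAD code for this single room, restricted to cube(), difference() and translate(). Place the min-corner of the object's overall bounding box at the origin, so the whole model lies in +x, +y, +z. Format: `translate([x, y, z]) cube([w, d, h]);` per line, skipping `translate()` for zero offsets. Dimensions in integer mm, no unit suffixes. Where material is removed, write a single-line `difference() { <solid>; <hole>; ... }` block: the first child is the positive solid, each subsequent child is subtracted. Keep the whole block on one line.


difference() { cube([3000, 230, 2510]); translate([1755, 0, 0]) cube([774, 230, 2075]); }
translate([0, 4260, 0]) cube([3000, 230, 2510]);
translate([0, 230, 0]) cube([230, 4030, 2510]);
translate([2770, 230, 0]) cube([230, 4030, 2510]);


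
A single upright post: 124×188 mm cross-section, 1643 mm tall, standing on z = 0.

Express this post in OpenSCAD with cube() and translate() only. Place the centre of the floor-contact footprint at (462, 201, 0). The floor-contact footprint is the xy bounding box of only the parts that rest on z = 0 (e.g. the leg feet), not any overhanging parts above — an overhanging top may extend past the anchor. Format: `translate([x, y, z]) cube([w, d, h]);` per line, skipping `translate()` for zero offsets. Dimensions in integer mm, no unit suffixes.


translate([400, 107, 0]) cube([124, 188, 1643]);


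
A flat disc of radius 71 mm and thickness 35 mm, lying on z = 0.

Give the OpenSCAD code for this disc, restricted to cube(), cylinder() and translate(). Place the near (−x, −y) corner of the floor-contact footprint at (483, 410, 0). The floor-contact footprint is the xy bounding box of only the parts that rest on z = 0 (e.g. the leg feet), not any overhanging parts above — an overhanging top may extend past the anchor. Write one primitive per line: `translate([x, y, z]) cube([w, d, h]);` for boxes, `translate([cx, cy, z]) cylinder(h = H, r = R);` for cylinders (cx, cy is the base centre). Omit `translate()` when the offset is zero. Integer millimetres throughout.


translate([554, 481, 0]) cylinder(h = 35, r = 71);


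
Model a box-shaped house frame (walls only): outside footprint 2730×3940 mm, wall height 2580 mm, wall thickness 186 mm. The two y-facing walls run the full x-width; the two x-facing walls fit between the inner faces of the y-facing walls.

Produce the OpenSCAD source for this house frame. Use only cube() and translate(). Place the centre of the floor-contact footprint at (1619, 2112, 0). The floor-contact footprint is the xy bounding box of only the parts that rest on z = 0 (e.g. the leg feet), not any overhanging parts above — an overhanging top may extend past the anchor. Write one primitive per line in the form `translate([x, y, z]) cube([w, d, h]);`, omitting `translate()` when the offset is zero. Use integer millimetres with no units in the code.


translate([254, 142, 0]) cube([2730, 186, 2580]);
translate([254, 3896, 0]) cube([2730, 186, 2580]);
translate([254, 328, 0]) cube([186, 3568, 2580]);
translate([2798, 328, 0]) cube([186, 3568, 2580]);


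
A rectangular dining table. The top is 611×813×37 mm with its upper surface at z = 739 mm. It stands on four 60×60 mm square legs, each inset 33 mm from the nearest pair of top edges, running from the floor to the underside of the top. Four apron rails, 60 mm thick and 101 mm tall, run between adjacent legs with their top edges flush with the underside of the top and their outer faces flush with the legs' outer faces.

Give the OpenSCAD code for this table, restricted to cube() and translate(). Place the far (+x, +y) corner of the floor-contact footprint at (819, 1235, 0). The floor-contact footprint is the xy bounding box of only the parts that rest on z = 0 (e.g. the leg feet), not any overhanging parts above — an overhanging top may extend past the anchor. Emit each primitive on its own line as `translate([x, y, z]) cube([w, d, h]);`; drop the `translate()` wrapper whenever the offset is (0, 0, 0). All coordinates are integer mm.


translate([241, 455, 702]) cube([611, 813, 37]);
translate([274, 488, 0]) cube([60, 60, 702]);
translate([759, 488, 0]) cube([60, 60, 702]);
translate([274, 1175, 0]) cube([60, 60, 702]);
translate([759, 1175, 0]) cube([60, 60, 702]);
translate([334, 488, 601]) cube([425, 60, 101]);
translate([334, 1175, 601]) cube([425, 60, 101]);
translate([274, 548, 601]) cube([60, 627, 101]);
translate([759, 548, 601]) cube([60, 627, 101]);


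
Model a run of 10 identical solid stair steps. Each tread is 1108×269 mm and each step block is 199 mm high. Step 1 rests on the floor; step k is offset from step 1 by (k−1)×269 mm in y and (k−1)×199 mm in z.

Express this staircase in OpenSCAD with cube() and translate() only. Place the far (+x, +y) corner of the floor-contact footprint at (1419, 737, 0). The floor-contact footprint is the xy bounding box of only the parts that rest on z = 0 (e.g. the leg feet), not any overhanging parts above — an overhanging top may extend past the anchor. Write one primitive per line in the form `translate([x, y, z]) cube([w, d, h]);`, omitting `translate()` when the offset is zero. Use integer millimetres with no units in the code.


translate([311, 468, 0]) cube([1108, 269, 199]);
translate([311, 737, 199]) cube([1108, 269, 199]);
translate([311, 1006, 398]) cube([1108, 269, 199]);
translate([311, 1275, 597]) cube([1108, 269, 199]);
translate([311, 1544, 796]) cube([1108, 269, 199]);
translate([311, 1813, 995]) cube([1108, 269, 199]);
translate([311, 2082, 1194]) cube([1108, 269, 199]);
translate([311, 2351, 1393]) cube([1108, 269, 199]);
translate([311, 2620, 1592]) cube([1108, 269, 199]);
translate([311, 2889, 1791]) cube([1108, 269, 199]);
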